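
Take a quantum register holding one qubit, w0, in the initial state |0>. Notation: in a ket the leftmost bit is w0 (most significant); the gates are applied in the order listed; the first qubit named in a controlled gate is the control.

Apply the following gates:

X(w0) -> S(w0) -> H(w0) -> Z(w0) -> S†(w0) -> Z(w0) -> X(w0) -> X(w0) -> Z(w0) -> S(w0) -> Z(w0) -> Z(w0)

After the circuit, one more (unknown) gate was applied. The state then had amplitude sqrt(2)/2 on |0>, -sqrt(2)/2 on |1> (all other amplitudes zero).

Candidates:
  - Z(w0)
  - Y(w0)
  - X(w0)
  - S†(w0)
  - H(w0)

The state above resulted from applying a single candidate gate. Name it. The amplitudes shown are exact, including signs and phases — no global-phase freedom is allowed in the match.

The applied gate was Y(w0). Key observation: gates 4-11 undo each other exactly, leaving only the rest of the circuit to track.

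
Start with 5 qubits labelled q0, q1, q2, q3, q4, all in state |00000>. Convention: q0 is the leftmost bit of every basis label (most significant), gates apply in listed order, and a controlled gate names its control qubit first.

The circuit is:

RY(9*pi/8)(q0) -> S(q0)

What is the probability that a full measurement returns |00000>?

The probability of measuring |00000> is cos(7*pi/16)**2.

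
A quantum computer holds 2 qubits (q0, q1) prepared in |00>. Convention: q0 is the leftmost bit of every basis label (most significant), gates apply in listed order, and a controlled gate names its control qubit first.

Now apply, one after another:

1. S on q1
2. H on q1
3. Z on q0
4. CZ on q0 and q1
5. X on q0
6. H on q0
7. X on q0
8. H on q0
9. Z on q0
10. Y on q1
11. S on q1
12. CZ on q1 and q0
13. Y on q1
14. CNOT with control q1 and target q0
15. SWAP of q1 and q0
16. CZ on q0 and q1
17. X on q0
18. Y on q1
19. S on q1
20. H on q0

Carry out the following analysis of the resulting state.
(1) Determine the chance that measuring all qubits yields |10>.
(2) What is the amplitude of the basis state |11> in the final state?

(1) The probability of measuring |10> is 1/4.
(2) The amplitude on |11> is -1/2.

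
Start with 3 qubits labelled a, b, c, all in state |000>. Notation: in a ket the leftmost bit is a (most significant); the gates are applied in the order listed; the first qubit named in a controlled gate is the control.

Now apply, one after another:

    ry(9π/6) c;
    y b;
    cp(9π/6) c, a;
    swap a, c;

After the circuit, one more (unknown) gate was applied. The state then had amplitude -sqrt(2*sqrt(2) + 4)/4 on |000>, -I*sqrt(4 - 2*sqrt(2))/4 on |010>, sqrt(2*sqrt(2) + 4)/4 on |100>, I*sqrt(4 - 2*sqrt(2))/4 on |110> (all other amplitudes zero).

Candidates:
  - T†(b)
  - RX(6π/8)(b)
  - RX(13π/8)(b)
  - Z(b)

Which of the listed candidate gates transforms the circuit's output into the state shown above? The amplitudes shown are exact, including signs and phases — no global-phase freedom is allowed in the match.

The applied gate was RX(6π/8)(b).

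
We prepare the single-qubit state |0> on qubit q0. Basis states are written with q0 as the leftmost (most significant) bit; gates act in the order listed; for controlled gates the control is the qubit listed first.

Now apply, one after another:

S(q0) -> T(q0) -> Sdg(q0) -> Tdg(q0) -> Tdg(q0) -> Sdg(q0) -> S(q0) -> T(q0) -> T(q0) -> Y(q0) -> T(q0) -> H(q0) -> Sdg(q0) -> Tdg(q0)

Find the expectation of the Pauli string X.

The observable X averages to sqrt(2)/2.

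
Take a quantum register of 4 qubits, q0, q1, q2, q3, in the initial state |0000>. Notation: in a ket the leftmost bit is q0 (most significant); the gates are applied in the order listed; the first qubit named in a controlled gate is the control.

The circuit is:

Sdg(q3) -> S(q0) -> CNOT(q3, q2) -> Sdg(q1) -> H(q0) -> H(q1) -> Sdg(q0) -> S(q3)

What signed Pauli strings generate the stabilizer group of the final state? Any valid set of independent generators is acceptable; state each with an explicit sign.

One valid set of independent stabilizer generators is -YIII, +IXII, +IIZI, +IIIZ (any independent generating set of the same group is equally correct).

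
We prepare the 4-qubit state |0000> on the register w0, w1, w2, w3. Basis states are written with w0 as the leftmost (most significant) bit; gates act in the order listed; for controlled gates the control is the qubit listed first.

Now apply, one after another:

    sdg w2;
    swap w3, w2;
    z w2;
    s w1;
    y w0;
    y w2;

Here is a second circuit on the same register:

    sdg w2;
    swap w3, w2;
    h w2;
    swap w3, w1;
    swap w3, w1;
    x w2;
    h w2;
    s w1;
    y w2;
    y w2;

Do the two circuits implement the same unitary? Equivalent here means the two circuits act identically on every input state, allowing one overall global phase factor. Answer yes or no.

No — the two circuits implement different unitaries, even allowing a global phase.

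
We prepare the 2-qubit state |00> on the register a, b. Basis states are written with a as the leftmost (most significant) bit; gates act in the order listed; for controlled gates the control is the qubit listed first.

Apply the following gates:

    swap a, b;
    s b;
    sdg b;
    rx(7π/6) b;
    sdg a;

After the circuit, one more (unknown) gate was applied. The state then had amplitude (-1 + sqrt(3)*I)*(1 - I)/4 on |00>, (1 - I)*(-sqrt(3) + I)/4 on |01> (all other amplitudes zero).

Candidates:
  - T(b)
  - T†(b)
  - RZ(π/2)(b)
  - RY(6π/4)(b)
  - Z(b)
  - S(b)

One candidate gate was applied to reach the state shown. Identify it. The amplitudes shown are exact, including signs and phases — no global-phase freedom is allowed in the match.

The applied gate was RY(6π/4)(b).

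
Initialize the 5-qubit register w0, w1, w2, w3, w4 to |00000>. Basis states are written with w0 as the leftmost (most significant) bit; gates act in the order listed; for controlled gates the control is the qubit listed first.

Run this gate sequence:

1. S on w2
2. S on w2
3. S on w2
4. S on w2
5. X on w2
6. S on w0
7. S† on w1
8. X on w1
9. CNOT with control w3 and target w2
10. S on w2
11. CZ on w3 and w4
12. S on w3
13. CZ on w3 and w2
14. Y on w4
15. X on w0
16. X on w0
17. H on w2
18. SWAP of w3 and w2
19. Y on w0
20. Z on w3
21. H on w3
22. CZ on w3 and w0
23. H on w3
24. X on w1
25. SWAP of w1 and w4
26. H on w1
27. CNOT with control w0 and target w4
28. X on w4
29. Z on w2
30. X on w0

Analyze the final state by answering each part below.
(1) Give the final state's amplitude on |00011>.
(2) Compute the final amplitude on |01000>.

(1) The amplitude on |00011> is 0. Key observation: the block from step 1 through step 4 cancels to the identity and can be dropped.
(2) |01000> carries amplitude I/2 in the final state.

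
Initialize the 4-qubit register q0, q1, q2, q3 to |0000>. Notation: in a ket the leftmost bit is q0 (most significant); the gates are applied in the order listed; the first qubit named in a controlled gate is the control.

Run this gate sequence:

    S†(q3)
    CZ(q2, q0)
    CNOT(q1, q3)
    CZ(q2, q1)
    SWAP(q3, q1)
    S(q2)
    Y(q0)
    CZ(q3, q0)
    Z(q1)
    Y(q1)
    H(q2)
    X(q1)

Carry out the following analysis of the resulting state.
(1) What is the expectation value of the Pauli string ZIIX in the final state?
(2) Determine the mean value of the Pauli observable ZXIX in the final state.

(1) The expectation value of ZIIX is 0.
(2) The expectation value of ZXIX is 0.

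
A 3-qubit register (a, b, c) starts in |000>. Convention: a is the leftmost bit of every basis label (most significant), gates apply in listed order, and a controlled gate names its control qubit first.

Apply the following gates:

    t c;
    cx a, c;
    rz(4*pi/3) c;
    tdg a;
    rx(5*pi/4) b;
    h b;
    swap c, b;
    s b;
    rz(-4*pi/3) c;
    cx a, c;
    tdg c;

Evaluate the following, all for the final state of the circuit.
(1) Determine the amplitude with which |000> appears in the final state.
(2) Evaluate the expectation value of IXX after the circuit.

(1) |000> carries amplitude -sqrt(2)*sqrt(2 - sqrt(2))/4 - sqrt(2)*I*sqrt(sqrt(2) + 2)/4 in the final state.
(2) The expectation value of IXX is 0.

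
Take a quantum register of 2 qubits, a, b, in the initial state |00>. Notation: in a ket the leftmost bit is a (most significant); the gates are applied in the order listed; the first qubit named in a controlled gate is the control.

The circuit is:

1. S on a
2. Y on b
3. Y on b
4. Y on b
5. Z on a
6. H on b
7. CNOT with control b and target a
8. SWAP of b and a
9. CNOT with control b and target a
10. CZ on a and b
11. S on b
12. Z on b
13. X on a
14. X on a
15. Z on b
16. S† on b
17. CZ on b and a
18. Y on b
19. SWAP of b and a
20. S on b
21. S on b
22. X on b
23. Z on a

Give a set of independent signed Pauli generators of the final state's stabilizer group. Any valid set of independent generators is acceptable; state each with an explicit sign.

The stabilizer group can be generated by -XI, -IZ, among other valid generating sets. Key observation: gates 11-16 undo each other exactly, leaving only the rest of the circuit to track.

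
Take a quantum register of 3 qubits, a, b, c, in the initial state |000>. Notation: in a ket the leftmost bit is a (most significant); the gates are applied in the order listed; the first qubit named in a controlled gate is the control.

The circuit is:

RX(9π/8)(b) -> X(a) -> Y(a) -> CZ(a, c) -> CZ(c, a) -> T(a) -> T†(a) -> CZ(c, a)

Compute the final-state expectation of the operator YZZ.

In the final state, YZZ has expectation 0.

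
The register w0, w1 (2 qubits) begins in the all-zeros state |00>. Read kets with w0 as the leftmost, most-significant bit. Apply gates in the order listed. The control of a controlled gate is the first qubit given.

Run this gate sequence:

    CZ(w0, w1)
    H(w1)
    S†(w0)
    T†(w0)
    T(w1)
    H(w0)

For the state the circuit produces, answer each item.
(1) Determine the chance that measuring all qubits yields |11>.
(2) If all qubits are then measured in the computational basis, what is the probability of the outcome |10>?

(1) Outcome |11> occurs with probability 1/4.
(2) A full measurement returns |10> with probability 1/4.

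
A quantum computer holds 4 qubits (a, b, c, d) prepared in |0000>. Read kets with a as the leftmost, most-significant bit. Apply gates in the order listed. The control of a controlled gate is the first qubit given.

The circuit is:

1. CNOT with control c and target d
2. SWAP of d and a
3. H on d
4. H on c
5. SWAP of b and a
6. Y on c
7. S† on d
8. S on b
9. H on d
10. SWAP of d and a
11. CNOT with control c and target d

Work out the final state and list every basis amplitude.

The final amplitudes are sqrt(2)*(-1 - I)/4 on |0000>, sqrt(2)*(1 + I)/4 on |0011>, sqrt(2)*(1 - I)/4 on |1000>, sqrt(2)*(-1 + I)/4 on |1011>, and 0 on every other basis state.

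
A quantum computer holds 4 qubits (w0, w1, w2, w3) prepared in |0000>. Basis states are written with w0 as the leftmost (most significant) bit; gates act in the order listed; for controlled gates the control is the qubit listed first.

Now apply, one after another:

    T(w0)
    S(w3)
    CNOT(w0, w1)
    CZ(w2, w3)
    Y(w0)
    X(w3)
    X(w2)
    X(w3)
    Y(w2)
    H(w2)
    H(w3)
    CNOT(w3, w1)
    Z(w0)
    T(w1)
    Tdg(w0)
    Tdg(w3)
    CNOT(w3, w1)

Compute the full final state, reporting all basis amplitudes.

After the circuit, the state carries amplitude exp(3*I*pi/4)/2 on |1000>, exp(3*I*pi/4)/2 on |1001>, exp(3*I*pi/4)/2 on |1010>, exp(3*I*pi/4)/2 on |1011>, and 0 on every other basis state.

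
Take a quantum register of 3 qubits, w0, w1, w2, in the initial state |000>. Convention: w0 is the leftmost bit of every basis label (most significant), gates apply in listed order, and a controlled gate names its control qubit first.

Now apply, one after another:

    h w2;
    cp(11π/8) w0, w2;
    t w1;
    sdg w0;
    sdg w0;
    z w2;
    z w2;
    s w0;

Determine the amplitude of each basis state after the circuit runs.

The resulting statevector has amplitude sqrt(2)/2 on |000>, sqrt(2)/2 on |001>, and 0 on every other basis state. Key observation: the block from step 5 through step 8 cancels to the identity and can be dropped.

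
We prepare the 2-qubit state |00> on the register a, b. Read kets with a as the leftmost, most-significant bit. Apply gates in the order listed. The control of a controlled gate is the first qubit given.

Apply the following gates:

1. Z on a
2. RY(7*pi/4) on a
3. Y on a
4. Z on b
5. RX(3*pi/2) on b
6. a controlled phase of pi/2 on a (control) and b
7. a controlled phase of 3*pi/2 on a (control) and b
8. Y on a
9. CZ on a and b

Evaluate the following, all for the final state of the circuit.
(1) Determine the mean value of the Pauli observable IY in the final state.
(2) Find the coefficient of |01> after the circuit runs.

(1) The observable IY averages to sqrt(2)/2.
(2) The final state's coefficient on |01> equals I*sqrt(2*sqrt(2) + 4)/4.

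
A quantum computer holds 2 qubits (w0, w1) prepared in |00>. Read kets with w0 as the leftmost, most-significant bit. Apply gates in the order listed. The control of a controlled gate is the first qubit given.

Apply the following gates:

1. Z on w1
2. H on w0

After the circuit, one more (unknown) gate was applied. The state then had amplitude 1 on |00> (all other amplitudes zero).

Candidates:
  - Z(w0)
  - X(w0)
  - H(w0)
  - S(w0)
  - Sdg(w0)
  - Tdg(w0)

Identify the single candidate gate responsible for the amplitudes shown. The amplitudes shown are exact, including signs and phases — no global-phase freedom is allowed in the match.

The applied gate was H(w0).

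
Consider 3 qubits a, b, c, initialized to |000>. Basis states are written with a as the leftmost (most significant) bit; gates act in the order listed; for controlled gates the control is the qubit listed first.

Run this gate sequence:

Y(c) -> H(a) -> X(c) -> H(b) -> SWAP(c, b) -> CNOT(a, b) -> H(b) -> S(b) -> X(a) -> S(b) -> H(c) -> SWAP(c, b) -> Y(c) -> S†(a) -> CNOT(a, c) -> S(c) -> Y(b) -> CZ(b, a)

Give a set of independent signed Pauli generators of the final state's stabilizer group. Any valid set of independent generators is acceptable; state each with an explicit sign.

The final state is stabilized by the group generated by -YIZ, -ZIY, -IZI; other independent generating sets are equally valid.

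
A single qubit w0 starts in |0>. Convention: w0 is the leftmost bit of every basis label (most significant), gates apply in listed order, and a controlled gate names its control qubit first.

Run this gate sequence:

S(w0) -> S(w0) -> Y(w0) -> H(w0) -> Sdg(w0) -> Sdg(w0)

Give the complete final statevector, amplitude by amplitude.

After the circuit, the state carries amplitude sqrt(2)*I/2 on |0>, sqrt(2)*I/2 on |1>.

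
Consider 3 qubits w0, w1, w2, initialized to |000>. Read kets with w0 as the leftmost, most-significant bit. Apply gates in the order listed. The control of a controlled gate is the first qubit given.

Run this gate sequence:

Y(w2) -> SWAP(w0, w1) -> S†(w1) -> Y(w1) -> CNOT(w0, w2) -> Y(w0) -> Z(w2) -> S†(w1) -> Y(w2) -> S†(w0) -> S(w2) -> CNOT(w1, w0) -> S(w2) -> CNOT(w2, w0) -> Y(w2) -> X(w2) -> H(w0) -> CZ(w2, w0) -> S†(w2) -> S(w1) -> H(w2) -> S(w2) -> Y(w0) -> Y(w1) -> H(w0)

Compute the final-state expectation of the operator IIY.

The observable IIY averages to 1.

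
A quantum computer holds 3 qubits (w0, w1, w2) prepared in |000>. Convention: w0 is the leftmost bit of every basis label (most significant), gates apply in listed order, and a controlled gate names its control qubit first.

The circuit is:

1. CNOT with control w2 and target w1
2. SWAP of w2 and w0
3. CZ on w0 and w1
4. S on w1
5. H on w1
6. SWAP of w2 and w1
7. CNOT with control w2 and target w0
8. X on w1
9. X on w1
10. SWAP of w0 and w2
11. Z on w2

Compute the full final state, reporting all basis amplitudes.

The resulting statevector has amplitude sqrt(2)/2 on |000>, -sqrt(2)/2 on |101>, and 0 on every other basis state. Key observation: steps 8-9 multiply out to the identity, so the circuit reduces to the remaining gates.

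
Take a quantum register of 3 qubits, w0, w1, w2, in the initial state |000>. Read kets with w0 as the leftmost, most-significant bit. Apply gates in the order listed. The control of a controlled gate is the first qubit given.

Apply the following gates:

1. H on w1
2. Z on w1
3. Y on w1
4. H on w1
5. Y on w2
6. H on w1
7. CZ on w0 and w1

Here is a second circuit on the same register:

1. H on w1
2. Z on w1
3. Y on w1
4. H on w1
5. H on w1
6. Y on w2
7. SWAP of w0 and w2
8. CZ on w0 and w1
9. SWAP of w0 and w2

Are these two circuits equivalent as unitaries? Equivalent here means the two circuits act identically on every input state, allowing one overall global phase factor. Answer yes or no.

No: there is an input state on which the two circuits produce genuinely different outputs (not merely differing by a phase).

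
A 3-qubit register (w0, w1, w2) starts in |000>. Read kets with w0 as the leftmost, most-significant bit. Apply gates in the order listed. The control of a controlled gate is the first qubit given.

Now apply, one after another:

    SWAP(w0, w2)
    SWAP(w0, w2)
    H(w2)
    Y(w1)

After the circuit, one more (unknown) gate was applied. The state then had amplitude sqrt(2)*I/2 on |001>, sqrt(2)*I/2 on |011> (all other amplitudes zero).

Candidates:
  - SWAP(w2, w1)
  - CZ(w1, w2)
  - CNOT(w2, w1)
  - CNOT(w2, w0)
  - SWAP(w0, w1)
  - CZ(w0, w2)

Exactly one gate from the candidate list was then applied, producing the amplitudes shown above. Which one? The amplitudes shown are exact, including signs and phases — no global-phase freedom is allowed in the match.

The unique candidate consistent with the amplitudes is SWAP(w2, w1). Key observation: gates 1-2 undo each other exactly, leaving only the rest of the circuit to track.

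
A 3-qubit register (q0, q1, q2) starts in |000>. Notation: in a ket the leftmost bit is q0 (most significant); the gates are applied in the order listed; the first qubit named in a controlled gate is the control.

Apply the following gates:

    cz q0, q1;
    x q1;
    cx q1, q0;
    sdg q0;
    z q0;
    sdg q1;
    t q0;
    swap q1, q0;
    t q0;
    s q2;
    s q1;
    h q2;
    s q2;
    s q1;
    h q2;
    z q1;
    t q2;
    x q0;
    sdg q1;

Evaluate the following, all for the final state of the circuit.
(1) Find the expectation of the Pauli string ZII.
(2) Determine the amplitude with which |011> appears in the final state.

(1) In the final state, ZII has expectation 1.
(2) The amplitude on |011> is sqrt(2)/2.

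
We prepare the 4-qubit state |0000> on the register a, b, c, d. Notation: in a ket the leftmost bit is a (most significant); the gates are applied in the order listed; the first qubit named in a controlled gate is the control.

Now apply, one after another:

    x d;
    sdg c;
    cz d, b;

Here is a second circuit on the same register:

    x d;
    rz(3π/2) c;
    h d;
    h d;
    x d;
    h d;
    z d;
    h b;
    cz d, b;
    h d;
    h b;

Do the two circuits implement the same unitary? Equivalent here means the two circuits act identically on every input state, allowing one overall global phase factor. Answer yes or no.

No: there is an input state on which the two circuits produce genuinely different outputs (not merely differing by a phase).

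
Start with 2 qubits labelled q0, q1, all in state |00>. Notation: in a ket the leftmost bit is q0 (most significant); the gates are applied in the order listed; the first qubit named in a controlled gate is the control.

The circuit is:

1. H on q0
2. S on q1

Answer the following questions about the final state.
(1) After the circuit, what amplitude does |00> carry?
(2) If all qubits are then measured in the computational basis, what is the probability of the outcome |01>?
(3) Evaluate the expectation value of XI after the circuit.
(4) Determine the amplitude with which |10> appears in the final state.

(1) The amplitude on |00> is sqrt(2)/2.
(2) A full measurement returns |01> with probability 0.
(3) The expectation value of XI is 1.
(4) The final state's coefficient on |10> equals sqrt(2)/2.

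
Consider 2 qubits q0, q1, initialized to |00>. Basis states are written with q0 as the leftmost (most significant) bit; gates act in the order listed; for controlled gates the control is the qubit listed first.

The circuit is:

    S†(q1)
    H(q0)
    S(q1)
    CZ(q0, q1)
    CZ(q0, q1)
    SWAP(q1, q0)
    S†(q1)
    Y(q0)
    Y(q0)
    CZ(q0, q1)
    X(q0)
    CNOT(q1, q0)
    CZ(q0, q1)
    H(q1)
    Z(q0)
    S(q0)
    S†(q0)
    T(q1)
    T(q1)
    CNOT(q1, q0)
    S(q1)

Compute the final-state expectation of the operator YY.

The expectation value of YY is -1. Key observation: the block from step 4 through step 5 cancels to the identity and can be dropped.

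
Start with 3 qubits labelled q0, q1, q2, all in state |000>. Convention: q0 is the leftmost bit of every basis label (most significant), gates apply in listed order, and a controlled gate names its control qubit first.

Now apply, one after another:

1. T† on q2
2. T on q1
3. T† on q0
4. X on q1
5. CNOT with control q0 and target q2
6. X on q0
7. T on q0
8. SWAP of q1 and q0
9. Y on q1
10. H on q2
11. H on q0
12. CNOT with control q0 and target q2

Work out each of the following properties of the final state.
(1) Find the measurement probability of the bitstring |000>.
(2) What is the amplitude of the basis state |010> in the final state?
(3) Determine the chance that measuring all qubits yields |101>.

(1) The probability of measuring |000> is 1/4.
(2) |010> carries amplitude 0 in the final state.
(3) Outcome |101> occurs with probability 1/4.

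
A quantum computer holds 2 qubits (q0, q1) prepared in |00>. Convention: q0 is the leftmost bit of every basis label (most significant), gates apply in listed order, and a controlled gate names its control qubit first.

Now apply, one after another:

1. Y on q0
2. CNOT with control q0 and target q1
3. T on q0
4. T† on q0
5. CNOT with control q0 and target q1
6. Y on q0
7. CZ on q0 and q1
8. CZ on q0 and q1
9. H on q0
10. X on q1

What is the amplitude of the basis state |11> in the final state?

The amplitude on |11> is sqrt(2)/2. Key observation: steps 1-6 multiply out to the identity, so the circuit reduces to the remaining gates.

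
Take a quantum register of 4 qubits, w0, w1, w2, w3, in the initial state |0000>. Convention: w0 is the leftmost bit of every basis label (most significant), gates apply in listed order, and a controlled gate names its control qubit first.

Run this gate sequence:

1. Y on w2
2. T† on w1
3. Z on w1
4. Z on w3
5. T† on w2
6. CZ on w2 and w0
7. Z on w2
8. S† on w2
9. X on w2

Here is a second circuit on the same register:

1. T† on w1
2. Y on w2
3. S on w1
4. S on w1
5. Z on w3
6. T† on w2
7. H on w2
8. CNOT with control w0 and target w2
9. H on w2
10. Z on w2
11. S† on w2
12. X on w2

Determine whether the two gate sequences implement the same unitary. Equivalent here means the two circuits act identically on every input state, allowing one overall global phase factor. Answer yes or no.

Yes, they are equivalent — the unitaries differ by at most a global phase.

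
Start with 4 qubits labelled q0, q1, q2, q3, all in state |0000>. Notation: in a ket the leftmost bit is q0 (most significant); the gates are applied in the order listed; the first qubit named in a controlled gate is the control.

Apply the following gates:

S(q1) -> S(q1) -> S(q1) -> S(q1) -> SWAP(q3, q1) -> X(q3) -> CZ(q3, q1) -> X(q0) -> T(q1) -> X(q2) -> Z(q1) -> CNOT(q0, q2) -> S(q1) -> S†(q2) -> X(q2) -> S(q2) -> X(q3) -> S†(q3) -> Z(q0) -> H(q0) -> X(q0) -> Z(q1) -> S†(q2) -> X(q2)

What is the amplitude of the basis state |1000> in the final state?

The amplitude on |1000> is -sqrt(2)/2. Key observation: steps 1-4 multiply out to the identity, so the circuit reduces to the remaining gates.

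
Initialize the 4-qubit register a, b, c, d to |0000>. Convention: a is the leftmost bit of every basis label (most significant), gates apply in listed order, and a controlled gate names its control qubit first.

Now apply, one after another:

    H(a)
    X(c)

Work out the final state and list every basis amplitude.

The resulting statevector has amplitude sqrt(2)/2 on |0010>, sqrt(2)/2 on |1010>, and 0 on every other basis state.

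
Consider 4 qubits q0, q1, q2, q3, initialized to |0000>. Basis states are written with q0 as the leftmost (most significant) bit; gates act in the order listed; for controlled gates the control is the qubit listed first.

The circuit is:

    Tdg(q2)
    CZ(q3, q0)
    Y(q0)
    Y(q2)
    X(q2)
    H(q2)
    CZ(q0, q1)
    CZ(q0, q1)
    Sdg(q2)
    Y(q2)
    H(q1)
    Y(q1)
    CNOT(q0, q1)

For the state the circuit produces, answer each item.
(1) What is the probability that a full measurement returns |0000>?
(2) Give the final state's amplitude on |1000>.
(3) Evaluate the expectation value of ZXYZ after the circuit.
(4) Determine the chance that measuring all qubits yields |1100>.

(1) The probability of measuring |0000> is 0.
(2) |1000> carries amplitude I/2 in the final state.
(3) The expectation value of ZXYZ is -1.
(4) A full measurement returns |1100> with probability 1/4.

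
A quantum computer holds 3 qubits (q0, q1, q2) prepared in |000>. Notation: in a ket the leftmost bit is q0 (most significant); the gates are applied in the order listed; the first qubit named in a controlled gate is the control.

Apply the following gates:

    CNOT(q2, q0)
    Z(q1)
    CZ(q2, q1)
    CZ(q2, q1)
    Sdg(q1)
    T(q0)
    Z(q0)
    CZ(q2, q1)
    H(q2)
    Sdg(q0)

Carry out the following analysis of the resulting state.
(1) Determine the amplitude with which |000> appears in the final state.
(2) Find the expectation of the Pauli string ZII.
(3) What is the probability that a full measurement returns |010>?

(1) |000> carries amplitude sqrt(2)/2 in the final state.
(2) In the final state, ZII has expectation 1.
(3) A full measurement returns |010> with probability 0.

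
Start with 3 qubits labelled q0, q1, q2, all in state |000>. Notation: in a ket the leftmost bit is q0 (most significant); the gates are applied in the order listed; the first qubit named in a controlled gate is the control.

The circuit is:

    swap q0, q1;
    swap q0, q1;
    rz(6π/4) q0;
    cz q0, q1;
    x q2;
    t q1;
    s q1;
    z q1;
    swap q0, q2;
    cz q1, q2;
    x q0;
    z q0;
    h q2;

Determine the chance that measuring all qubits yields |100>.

Outcome |100> occurs with probability 0.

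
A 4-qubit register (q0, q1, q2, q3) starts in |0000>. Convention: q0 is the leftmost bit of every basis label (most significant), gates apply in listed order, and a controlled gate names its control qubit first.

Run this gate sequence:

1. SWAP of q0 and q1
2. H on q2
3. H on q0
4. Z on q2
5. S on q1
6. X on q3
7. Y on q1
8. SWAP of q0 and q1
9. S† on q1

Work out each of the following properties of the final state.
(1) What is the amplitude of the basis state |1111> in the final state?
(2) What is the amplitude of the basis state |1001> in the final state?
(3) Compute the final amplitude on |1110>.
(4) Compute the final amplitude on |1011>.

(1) The final state's coefficient on |1111> equals -1/2.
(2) The amplitude on |1001> is I/2.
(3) The final state's coefficient on |1110> equals 0.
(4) The amplitude on |1011> is -I/2.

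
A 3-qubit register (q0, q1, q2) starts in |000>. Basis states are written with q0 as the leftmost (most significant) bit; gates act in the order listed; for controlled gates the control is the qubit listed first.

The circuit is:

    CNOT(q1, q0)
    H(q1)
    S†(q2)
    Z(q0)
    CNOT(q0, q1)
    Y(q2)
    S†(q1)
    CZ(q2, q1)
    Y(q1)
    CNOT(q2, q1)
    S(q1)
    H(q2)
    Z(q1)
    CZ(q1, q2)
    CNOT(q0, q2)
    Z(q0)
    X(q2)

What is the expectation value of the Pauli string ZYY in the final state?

The expectation value of ZYY is -1.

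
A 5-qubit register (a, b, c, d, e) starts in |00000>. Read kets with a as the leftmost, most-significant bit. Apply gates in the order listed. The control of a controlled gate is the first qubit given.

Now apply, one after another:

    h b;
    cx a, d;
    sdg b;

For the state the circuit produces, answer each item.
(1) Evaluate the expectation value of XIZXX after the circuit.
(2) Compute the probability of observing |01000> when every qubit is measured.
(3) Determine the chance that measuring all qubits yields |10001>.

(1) The expectation value of XIZXX is 0.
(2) The probability of measuring |01000> is 1/2.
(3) Outcome |10001> occurs with probability 0.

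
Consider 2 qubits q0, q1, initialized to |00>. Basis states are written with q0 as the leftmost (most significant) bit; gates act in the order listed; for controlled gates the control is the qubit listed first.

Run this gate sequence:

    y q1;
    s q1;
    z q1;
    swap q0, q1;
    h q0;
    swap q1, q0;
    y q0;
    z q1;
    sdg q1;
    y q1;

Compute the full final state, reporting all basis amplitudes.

The resulting statevector has amplitude 0 on |00>, 0 on |01>, -sqrt(2)*I/2 on |10>, -sqrt(2)/2 on |11>.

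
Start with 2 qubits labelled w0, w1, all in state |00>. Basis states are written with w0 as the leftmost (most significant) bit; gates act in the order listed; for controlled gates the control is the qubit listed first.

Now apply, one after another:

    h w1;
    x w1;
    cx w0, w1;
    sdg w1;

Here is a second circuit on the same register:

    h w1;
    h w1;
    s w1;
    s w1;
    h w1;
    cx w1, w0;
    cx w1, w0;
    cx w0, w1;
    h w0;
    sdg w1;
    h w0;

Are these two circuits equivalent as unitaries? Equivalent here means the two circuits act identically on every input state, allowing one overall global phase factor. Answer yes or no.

Yes, they are equivalent — the unitaries differ by at most a global phase.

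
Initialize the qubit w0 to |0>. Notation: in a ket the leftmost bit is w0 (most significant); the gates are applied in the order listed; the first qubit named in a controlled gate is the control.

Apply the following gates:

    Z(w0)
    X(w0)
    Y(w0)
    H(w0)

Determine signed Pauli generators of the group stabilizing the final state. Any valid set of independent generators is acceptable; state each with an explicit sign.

The final state is stabilized by the group generated by +X; other independent generating sets are equally valid.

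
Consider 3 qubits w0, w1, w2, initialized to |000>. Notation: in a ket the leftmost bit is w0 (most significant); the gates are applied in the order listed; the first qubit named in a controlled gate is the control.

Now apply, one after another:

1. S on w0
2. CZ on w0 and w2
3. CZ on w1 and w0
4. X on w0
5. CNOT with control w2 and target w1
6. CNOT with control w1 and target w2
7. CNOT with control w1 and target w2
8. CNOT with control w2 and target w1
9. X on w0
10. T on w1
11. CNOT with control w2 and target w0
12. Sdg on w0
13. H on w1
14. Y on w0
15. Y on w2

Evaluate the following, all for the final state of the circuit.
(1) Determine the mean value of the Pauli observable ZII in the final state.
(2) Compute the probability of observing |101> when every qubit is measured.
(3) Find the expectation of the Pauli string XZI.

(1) The expectation value of ZII is -1. Key observation: gates 4-9 undo each other exactly, leaving only the rest of the circuit to track.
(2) A full measurement returns |101> with probability 1/2.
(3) The expectation value of XZI is 0.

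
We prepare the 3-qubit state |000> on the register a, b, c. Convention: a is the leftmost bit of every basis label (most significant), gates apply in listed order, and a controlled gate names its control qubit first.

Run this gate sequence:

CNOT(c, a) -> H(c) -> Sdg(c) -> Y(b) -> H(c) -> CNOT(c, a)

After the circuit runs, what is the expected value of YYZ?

In the final state, YYZ has expectation 0.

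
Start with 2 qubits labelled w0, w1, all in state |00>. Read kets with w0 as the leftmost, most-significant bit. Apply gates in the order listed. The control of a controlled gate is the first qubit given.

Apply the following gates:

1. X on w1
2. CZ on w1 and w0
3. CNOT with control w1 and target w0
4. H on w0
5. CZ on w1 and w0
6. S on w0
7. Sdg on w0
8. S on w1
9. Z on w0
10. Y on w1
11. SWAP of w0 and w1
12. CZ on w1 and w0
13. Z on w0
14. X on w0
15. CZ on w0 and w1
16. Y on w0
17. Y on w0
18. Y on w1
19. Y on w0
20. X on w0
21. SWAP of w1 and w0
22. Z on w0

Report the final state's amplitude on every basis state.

After the circuit, the state carries amplitude 0 on |00>, -sqrt(2)/2 on |01>, 0 on |10>, -sqrt(2)/2 on |11>.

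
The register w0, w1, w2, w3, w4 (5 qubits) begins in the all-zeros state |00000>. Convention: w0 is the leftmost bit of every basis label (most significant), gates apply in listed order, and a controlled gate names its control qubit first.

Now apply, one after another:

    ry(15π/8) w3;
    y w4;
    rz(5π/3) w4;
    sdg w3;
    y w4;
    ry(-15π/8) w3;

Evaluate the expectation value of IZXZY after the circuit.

The expectation value of IZXZY is 0.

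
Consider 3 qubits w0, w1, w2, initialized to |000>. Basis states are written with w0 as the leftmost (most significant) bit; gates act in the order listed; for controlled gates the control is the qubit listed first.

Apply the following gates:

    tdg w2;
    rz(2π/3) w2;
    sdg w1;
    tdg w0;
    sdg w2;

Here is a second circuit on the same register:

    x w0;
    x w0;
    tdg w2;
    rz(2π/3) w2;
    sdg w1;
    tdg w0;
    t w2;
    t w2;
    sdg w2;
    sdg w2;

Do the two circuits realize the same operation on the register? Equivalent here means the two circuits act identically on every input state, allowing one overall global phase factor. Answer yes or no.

Yes — the two circuits implement the same unitary up to a global phase.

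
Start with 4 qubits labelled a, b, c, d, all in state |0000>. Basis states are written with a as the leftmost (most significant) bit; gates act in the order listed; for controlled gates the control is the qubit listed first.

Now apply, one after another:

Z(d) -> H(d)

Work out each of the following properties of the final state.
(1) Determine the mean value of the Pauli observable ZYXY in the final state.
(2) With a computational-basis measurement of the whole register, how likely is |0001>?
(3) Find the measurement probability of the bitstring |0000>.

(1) The expectation value of ZYXY is 0.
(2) Outcome |0001> occurs with probability 1/2.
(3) Outcome |0000> occurs with probability 1/2.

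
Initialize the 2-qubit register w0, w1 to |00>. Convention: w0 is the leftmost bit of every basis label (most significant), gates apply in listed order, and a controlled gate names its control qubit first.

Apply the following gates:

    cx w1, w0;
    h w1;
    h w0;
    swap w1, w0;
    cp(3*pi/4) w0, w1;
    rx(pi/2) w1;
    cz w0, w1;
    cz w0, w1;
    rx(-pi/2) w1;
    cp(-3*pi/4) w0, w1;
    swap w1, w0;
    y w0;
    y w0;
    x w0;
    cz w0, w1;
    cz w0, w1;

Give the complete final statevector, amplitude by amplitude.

After the circuit, the state carries amplitude 1/2 on |00>, 1/2 on |01>, 1/2 on |10>, 1/2 on |11>. Key observation: gates 5-10 undo each other exactly, leaving only the rest of the circuit to track.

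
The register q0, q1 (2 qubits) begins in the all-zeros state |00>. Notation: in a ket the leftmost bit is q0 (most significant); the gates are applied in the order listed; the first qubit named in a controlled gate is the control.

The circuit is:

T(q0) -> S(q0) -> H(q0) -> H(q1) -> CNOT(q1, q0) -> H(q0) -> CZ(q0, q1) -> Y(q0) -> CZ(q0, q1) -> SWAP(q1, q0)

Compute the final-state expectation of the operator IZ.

In the final state, IZ has expectation -1.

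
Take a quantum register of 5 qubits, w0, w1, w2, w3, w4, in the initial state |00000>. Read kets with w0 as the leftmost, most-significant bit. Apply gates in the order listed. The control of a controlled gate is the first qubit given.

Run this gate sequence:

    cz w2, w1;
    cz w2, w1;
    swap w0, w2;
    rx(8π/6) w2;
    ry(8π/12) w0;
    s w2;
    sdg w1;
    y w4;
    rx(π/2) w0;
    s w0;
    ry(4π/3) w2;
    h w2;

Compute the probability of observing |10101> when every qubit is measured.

The probability of measuring |10101> is 1/4 - sqrt(3)/8. Key observation: gates 1-2 undo each other exactly, leaving only the rest of the circuit to track.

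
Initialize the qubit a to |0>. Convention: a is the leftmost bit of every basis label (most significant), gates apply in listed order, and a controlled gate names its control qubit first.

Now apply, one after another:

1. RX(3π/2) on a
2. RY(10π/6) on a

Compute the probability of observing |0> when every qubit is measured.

The probability of measuring |0> is 1/2.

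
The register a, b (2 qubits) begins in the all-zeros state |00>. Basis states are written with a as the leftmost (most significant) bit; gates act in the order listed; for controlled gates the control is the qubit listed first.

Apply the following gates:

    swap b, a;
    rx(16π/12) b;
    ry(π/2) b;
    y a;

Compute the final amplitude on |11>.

The final state's coefficient on |11> equals sqrt(6)/4 - sqrt(2)*I/4.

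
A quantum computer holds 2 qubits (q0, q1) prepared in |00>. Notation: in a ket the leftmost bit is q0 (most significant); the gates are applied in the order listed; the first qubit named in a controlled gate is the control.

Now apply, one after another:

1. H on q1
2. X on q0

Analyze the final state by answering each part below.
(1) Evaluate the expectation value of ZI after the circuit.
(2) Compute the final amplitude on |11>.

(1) In the final state, ZI has expectation -1.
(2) The final state's coefficient on |11> equals sqrt(2)/2.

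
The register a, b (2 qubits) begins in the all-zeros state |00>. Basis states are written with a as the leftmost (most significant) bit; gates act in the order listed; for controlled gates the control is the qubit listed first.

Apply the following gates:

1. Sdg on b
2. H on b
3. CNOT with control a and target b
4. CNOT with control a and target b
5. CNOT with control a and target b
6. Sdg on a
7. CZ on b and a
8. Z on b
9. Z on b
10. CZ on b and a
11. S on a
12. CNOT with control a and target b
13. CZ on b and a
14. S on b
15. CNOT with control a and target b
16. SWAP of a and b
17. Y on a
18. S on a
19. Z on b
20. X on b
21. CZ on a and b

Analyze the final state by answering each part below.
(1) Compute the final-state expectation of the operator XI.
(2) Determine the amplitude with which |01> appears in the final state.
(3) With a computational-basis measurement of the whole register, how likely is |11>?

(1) The expectation value of XI is 1. Key observation: the block from step 5 through step 12 cancels to the identity and can be dropped.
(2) |01> carries amplitude sqrt(2)/2 in the final state.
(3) The probability of measuring |11> is 1/2.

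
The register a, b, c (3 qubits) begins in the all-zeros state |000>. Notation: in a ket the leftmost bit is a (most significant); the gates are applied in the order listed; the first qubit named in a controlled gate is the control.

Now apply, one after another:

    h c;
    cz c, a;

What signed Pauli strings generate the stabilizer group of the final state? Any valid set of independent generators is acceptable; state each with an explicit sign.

One valid set of independent stabilizer generators is +IIX, +ZII, +IZI (any independent generating set of the same group is equally correct).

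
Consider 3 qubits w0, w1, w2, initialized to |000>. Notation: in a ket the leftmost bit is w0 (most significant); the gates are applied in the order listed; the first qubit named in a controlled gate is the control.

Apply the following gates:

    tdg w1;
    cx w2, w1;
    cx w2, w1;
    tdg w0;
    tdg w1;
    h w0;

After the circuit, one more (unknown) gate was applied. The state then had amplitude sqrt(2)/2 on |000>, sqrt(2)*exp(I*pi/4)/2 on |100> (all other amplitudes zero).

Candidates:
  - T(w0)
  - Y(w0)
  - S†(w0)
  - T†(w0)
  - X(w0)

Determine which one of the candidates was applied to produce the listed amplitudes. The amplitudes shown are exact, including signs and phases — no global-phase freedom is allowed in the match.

The applied gate was T(w0). Key observation: steps 2-3 multiply out to the identity, so the circuit reduces to the remaining gates.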